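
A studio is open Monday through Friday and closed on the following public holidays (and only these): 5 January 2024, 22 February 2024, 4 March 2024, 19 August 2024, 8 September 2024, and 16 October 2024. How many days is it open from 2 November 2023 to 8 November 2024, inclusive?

2 November 2023 is a Thursday.
From 2 November 2023 to 8 November 2024 is 373 days inclusive.
373 = 7 × 53 + 2, so there are 53 full weeks plus 2 extra days.
Each full week contributes 5 weekdays (Mon–Fri): 53 × 5 = 265.
The 2 extra days are Thursday, Friday — 2 of them qualify.
Total: 265 + 2 = 267.
Holidays: 5 January 2024 (Fri); 22 February 2024 (Thu); 4 March 2024 (Mon); 19 August 2024 (Mon); 8 September 2024 (Sun); 16 October 2024 (Wed).
5 of the 6 holidays fall on weekdays; the rest are weekends and were already excluded.
Business days: 267 − 5 = 262.

262 working days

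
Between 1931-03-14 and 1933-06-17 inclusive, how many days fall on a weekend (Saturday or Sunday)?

237

1931-03-14 is a Saturday.
The range spans 827 days (inclusive of both endpoints).
827 = 7 × 118 + 1, so there are 118 full weeks plus 1 extra day.
Each full week contributes 2 weekend days (Sat, Sun): 118 × 2 = 236.
The 1 extra day is Sat — 1 of them qualifies.
Total: 236 + 1 = 237.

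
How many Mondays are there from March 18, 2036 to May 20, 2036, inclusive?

9 Mondays

March 18, 2036 is a Tuesday.
From March 18, 2036 to May 20, 2036 is 64 days inclusive.
64 = 7 × 9 + 1, so there are 9 full weeks plus 1 extra day.
Each full week contributes one Monday: 9 so far.
The 1 extra day is Tuesday — none qualify.
Total: 9 + 0 = 9.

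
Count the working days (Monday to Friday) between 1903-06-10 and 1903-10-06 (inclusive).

85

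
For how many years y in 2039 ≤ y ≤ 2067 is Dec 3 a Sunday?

4

Day of week of December 3 in each year:
2039: Sat, 2040: Mon, 2041: Tue, 2042: Wed, 2043: Thu, 2044: Sat, 2045: Sun ✓, 2046: Mon, 2047: Tue, 2048: Thu, 2049: Fri, 2050: Sat, 2051: Sun ✓, 2052: Tue, 2053: Wed, 2054: Thu, 2055: Fri, 2056: Sun ✓, 2057: Mon, 2058: Tue, 2059: Wed, 2060: Fri, 2061: Sat, 2062: Sun ✓, 2063: Mon, 2064: Wed, 2065: Thu, 2066: Fri, 2067: Sat
Sundays: 2045, 2051, 2056, 2062.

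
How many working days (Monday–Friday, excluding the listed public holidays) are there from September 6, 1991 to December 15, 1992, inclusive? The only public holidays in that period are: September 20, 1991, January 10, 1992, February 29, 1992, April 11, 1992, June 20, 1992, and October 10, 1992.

331

September 6, 1991 is a Friday.
From September 6, 1991 to December 15, 1992 is 467 days inclusive.
467 = 7 × 66 + 5, so there are 66 full weeks plus 5 extra days.
Each full week contributes 5 weekdays (Mon–Fri): 66 × 5 = 330.
The 5 extra days are Friday, Saturday, Sunday, Monday, Tuesday — 3 of them qualify.
Total: 330 + 3 = 333.
Holidays: September 20, 1991 (Fri); January 10, 1992 (Fri); February 29, 1992 (Sat); April 11, 1992 (Sat); June 20, 1992 (Sat); October 10, 1992 (Sat).
2 of the 6 holidays fall on weekdays; the rest are weekends and were already excluded.
Business days: 333 − 2 = 331.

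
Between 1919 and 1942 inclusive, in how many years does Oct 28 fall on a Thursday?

Day of week of October 28 in each year:
1919: Tue, 1920: Thu ✓, 1921: Fri, 1922: Sat, 1923: Sun, 1924: Tue, 1925: Wed, 1926: Thu ✓, 1927: Fri, 1928: Sun, 1929: Mon, 1930: Tue, 1931: Wed, 1932: Fri, 1933: Sat, 1934: Sun, 1935: Mon, 1936: Wed, 1937: Thu ✓, 1938: Fri, 1939: Sat, 1940: Mon, 1941: Tue, 1942: Wed
Thursdays: 1920, 1926, 1937.

3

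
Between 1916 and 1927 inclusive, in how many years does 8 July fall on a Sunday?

Day of week of July 8 in each year:
1916: Sat, 1917: Sun ✓, 1918: Mon, 1919: Tue, 1920: Thu, 1921: Fri, 1922: Sat, 1923: Sun ✓, 1924: Tue, 1925: Wed, 1926: Thu, 1927: Fri
Sundays: 1917, 1923.

2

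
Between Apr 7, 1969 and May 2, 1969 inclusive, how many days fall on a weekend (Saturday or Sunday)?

6

Apr 7, 1969 is a Monday.
The range spans 26 days (inclusive of both endpoints).
26 = 7 × 3 + 5, so there are 3 full weeks plus 5 extra days.
Each full week contributes 2 weekend days (Sat, Sun): 3 × 2 = 6.
The 5 extra days are Mon, Tue, Wed, Thu, Fri — none qualify.
Total: 6 + 0 = 6.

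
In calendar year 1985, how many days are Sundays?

52

1 January 1985 is a Tuesday.
That's 365 days from start to end, counting both.
365 = 7 × 52 + 1, so there are 52 full weeks plus 1 extra day.
Each full week contributes one Sunday: 52 so far.
The 1 extra day is Tuesday — none qualify.
Total: 52 + 0 = 52.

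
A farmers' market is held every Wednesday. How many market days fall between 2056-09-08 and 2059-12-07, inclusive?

169 Wednesdays

2056-09-08 is a Friday.
From 2056-09-08 to 2059-12-07 is 1186 days inclusive.
1186 = 7 × 169 + 3, so there are 169 full weeks plus 3 extra days.
Each full week contributes one Wednesday: 169 so far.
The 3 extra days are Fri, Sat, Sun — none qualify.
Total: 169 + 0 = 169.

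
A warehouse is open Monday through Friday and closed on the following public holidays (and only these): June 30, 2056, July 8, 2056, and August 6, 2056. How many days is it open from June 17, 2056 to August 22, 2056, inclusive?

June 17, 2056 is a Saturday.
From June 17, 2056 to August 22, 2056 is 67 days inclusive.
67 = 7 × 9 + 4, so there are 9 full weeks plus 4 extra days.
Each full week contributes 5 weekdays (Mon–Fri): 9 × 5 = 45.
The 4 extra days are Saturday, Sunday, Monday, Tuesday — 2 of them qualify.
Total: 45 + 2 = 47.
Holidays: June 30, 2056 (Fri); July 8, 2056 (Sat); August 6, 2056 (Sun).
1 of the 3 holidays fall on weekdays; the rest are weekends and were already excluded.
Business days: 47 − 1 = 46.

46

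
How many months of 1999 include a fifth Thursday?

4

A month has five Thursdays exactly when Thursday falls within its first (length − 28) days.
Jan: 31 days, starts Fri → 5 of Fri, Sat, Sun
Feb: 28 days, starts Mon → 5 of (none)
Mar: 31 days, starts Mon → 5 of Mon, Tue, Wed
Apr: 30 days, starts Thu → 5 of Thu, Fri ✓
May: 31 days, starts Sat → 5 of Sat, Sun, Mon
Jun: 30 days, starts Tue → 5 of Tue, Wed
Jul: 31 days, starts Thu → 5 of Thu, Fri, Sat ✓
Aug: 31 days, starts Sun → 5 of Sun, Mon, Tue
Sep: 30 days, starts Wed → 5 of Wed, Thu ✓
Oct: 31 days, starts Fri → 5 of Fri, Sat, Sun
Nov: 30 days, starts Mon → 5 of Mon, Tue
Dec: 31 days, starts Wed → 5 of Wed, Thu, Fri ✓
Months with five Thursdays: Apr, Jul, Sep, Dec.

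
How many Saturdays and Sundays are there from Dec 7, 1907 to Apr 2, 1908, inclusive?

Dec 7, 1907 is a Saturday.
The range spans 118 days (inclusive of both endpoints).
118 = 7 × 16 + 6, so there are 16 full weeks plus 6 extra days.
Each full week contributes 2 weekend days (Sat, Sun): 16 × 2 = 32.
The 6 extra days are Saturday, Sunday, Monday, Tuesday, Wednesday, Thursday — 2 of them qualify.
Total: 32 + 2 = 34.

34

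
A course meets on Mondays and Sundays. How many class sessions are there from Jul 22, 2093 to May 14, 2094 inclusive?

Jul 22, 2093 is a Wednesday.
That's 297 days from start to end, counting both.
297 = 7 × 42 + 3, so there are 42 full weeks plus 3 extra days.
Each full week contributes 2 days from the set (Mon, Sun): 42 × 2 = 84.
The 3 extra days are Wednesday, Thursday, Friday — none qualify.
Total: 84 + 0 = 84.

84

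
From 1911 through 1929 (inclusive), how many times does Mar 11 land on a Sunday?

Day of week of March 11 in each year:
1911: Sat, 1912: Mon, 1913: Tue, 1914: Wed, 1915: Thu, 1916: Sat, 1917: Sun ✓, 1918: Mon, 1919: Tue, 1920: Thu, 1921: Fri, 1922: Sat, 1923: Sun ✓, 1924: Tue, 1925: Wed, 1926: Thu, 1927: Fri, 1928: Sun ✓, 1929: Mon
Sundays: 1917, 1923, 1928.

3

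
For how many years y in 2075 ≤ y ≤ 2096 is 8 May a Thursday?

3

Day of week of May 8 in each year:
2075: Wed, 2076: Fri, 2077: Sat, 2078: Sun, 2079: Mon, 2080: Wed, 2081: Thu ✓, 2082: Fri, 2083: Sat, 2084: Mon, 2085: Tue, 2086: Wed, 2087: Thu ✓, 2088: Sat, 2089: Sun, 2090: Mon, 2091: Tue, 2092: Thu ✓, 2093: Fri, 2094: Sat, 2095: Sun, 2096: Tue
Thursdays: 2081, 2087, 2092.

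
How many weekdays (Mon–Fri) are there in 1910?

260

1910-01-01 is a Saturday.
From 1910-01-01 to 1910-12-31 is 365 days inclusive.
365 = 7 × 52 + 1, so there are 52 full weeks plus 1 extra day.
Each full week contributes 5 weekdays (Mon–Fri): 52 × 5 = 260.
The 1 extra day is Sat — none qualify.
Total: 260 + 0 = 260.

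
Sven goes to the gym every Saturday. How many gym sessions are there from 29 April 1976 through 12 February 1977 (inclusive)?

29 April 1976 is a Thursday.
From 29 April 1976 to 12 February 1977 is 290 days inclusive.
290 = 7 × 41 + 3, so there are 41 full weeks plus 3 extra days.
Each full week contributes one Saturday: 41 so far.
The 3 extra days are Thu, Fri, Sat — 1 of them qualifies.
Total: 41 + 1 = 42.

42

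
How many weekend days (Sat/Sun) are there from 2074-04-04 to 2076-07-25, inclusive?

241

2074-04-04 is a Wednesday.
From 2074-04-04 to 2076-07-25 is 844 days inclusive.
844 = 7 × 120 + 4, so there are 120 full weeks plus 4 extra days.
Each full week contributes 2 weekend days (Sat, Sun): 120 × 2 = 240.
The 4 extra days are Wed, Thu, Fri, Sat — 1 of them qualifies.
Total: 240 + 1 = 241.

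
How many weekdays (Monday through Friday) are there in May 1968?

23

May 1, 1968 is a Wednesday.
That's 31 days from start to end, counting both.
31 = 7 × 4 + 3, so there are 4 full weeks plus 3 extra days.
Each full week contributes 5 weekdays (Mon–Fri): 4 × 5 = 20.
The 3 extra days are Wed, Thu, Fri — 3 of them qualify.
Total: 20 + 3 = 23.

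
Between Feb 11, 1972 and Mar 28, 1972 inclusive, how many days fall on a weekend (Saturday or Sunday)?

Feb 11, 1972 is a Friday.
The range spans 47 days (inclusive of both endpoints).
47 = 7 × 6 + 5, so there are 6 full weeks plus 5 extra days.
Each full week contributes 2 weekend days (Sat, Sun): 6 × 2 = 12.
The 5 extra days are Friday, Saturday, Sunday, Monday, Tuesday — 2 of them qualify.
Total: 12 + 2 = 14.

14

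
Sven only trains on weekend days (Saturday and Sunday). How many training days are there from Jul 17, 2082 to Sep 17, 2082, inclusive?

Jul 17, 2082 is a Friday.
From Jul 17, 2082 to Sep 17, 2082 is 63 days inclusive.
63 = 7 × 9, so the span is exactly 9 full weeks.
Each full week contributes 2 weekend days (Sat, Sun): 9 × 2 = 18.
Total: 18.

18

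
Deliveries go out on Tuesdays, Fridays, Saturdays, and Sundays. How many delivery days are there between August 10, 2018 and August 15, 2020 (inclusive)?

422

August 10, 2018 is a Friday.
From August 10, 2018 to August 15, 2020 is 737 days inclusive.
737 = 7 × 105 + 2, so there are 105 full weeks plus 2 extra days.
Each full week contributes 4 days from the set (Tue, Fri, Sat, Sun): 105 × 4 = 420.
The 2 extra days are Friday, Saturday — 2 of them qualify.
Total: 420 + 2 = 422.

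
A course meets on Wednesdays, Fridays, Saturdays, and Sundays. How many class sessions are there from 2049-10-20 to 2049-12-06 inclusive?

28

2049-10-20 is a Wednesday.
That's 48 days from start to end, counting both.
48 = 7 × 6 + 6, so there are 6 full weeks plus 6 extra days.
Each full week contributes 4 days from the set (Wed, Fri, Sat, Sun): 6 × 4 = 24.
The 6 extra days are Wednesday, Thursday, Friday, Saturday, Sunday, Monday — 4 of them qualify.
Total: 24 + 4 = 28.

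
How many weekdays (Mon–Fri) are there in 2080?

262

Jan 1, 2080 is a Monday.
That's 366 days from start to end, counting both.
366 = 7 × 52 + 2, so there are 52 full weeks plus 2 extra days.
Each full week contributes 5 weekdays (Mon–Fri): 52 × 5 = 260.
The 2 extra days are Monday, Tuesday — 2 of them qualify.
Total: 260 + 2 = 262.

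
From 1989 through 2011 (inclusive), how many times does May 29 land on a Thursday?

Day of week of May 29 in each year:
1989: Mon, 1990: Tue, 1991: Wed, 1992: Fri, 1993: Sat, 1994: Sun, 1995: Mon, 1996: Wed, 1997: Thu ✓, 1998: Fri, 1999: Sat, 2000: Mon, 2001: Tue, 2002: Wed, 2003: Thu ✓, 2004: Sat, 2005: Sun, 2006: Mon, 2007: Tue, 2008: Thu ✓, 2009: Fri, 2010: Sat, 2011: Sun
Thursdays: 1997, 2003, 2008.

3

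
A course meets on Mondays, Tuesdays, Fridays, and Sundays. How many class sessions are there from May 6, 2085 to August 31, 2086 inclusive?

276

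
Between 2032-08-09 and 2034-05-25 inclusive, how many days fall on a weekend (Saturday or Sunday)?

2032-08-09 is a Monday.
That's 655 days from start to end, counting both.
655 = 7 × 93 + 4, so there are 93 full weeks plus 4 extra days.
Each full week contributes 2 weekend days (Sat, Sun): 93 × 2 = 186.
The 4 extra days are Mon, Tue, Wed, Thu — none qualify.
Total: 186 + 0 = 186.

186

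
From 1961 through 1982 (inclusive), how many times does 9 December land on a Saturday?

4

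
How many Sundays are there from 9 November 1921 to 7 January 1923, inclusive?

9 November 1921 is a Wednesday.
From 9 November 1921 to 7 January 1923 is 425 days inclusive.
425 = 7 × 60 + 5, so there are 60 full weeks plus 5 extra days.
Each full week contributes one Sunday: 60 so far.
The 5 extra days are Wednesday, Thursday, Friday, Saturday, Sunday — 1 of them qualifies.
Total: 60 + 1 = 61.

61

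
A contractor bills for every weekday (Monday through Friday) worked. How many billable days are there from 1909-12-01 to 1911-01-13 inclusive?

1909-12-01 is a Wednesday.
That's 409 days from start to end, counting both.
409 = 7 × 58 + 3, so there are 58 full weeks plus 3 extra days.
Each full week contributes 5 weekdays (Mon–Fri): 58 × 5 = 290.
The 3 extra days are Wed, Thu, Fri — 3 of them qualify.
Total: 290 + 3 = 293.

293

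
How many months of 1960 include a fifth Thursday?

4

A month has five Thursdays exactly when Thursday falls within its first (length − 28) days.
Jan: 31 days, starts Fri → 5 of Fri, Sat, Sun
Feb: 29 days, starts Mon → 5 of Mon
Mar: 31 days, starts Tue → 5 of Tue, Wed, Thu ✓
Apr: 30 days, starts Fri → 5 of Fri, Sat
May: 31 days, starts Sun → 5 of Sun, Mon, Tue
Jun: 30 days, starts Wed → 5 of Wed, Thu ✓
Jul: 31 days, starts Fri → 5 of Fri, Sat, Sun
Aug: 31 days, starts Mon → 5 of Mon, Tue, Wed
Sep: 30 days, starts Thu → 5 of Thu, Fri ✓
Oct: 31 days, starts Sat → 5 of Sat, Sun, Mon
Nov: 30 days, starts Tue → 5 of Tue, Wed
Dec: 31 days, starts Thu → 5 of Thu, Fri, Sat ✓
Months with five Thursdays: Mar, Jun, Sep, Dec.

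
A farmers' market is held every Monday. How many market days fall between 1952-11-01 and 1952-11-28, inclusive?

4

1952-11-01 is a Saturday.
The range spans 28 days (inclusive of both endpoints).
28 = 7 × 4, so the span is exactly 4 full weeks.
Each full week contributes one Monday: 4 so far.
Total: 4.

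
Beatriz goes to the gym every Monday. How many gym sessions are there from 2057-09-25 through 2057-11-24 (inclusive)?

2057-09-25 is a Tuesday.
That's 61 days from start to end, counting both.
61 = 7 × 8 + 5, so there are 8 full weeks plus 5 extra days.
Each full week contributes one Monday: 8 so far.
The 5 extra days are Tue, Wed, Thu, Fri, Sat — none qualify.
Total: 8 + 0 = 8.

8 Mondays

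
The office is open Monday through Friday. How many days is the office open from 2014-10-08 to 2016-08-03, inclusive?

476

2014-10-08 is a Wednesday.
That's 666 days from start to end, counting both.
666 = 7 × 95 + 1, so there are 95 full weeks plus 1 extra day.
Each full week contributes 5 weekdays (Mon–Fri): 95 × 5 = 475.
The 1 extra day is Wednesday — 1 of them qualifies.
Total: 475 + 1 = 476.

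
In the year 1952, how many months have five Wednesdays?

A month has five Wednesdays exactly when Wednesday falls within its first (length − 28) days.
Jan: 31 days, starts Tue → 5 of Tue, Wed, Thu ✓
Feb: 29 days, starts Fri → 5 of Fri
Mar: 31 days, starts Sat → 5 of Sat, Sun, Mon
Apr: 30 days, starts Tue → 5 of Tue, Wed ✓
May: 31 days, starts Thu → 5 of Thu, Fri, Sat
Jun: 30 days, starts Sun → 5 of Sun, Mon
Jul: 31 days, starts Tue → 5 of Tue, Wed, Thu ✓
Aug: 31 days, starts Fri → 5 of Fri, Sat, Sun
Sep: 30 days, starts Mon → 5 of Mon, Tue
Oct: 31 days, starts Wed → 5 of Wed, Thu, Fri ✓
Nov: 30 days, starts Sat → 5 of Sat, Sun
Dec: 31 days, starts Mon → 5 of Mon, Tue, Wed ✓
Months with five Wednesdays: Jan, Apr, Jul, Oct, Dec.

5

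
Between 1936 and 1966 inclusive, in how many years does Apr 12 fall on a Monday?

5

Day of week of April 12 in each year:
1936: Sun, 1937: Mon ✓, 1938: Tue, 1939: Wed, 1940: Fri, 1941: Sat, 1942: Sun, 1943: Mon ✓, 1944: Wed, 1945: Thu, 1946: Fri, 1947: Sat, 1948: Mon ✓, 1949: Tue, 1950: Wed, 1951: Thu, 1952: Sat, 1953: Sun, 1954: Mon ✓, 1955: Tue, 1956: Thu, 1957: Fri, 1958: Sat, 1959: Sun, 1960: Tue, 1961: Wed, 1962: Thu, 1963: Fri, 1964: Sun, 1965: Mon ✓, 1966: Tue
Mondays: 1937, 1943, 1948, 1954, 1965.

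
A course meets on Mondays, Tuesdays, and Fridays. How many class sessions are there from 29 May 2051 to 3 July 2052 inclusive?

173

29 May 2051 is a Monday.
The range spans 402 days (inclusive of both endpoints).
402 = 7 × 57 + 3, so there are 57 full weeks plus 3 extra days.
Each full week contributes 3 days from the set (Mon, Tue, Fri): 57 × 3 = 171.
The 3 extra days are Mon, Tue, Wed — 2 of them qualify.
Total: 171 + 2 = 173.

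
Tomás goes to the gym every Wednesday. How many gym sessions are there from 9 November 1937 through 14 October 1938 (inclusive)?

49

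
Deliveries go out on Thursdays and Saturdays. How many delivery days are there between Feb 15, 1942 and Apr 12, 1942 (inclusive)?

Feb 15, 1942 is a Sunday.
That's 57 days from start to end, counting both.
57 = 7 × 8 + 1, so there are 8 full weeks plus 1 extra day.
Each full week contributes 2 days from the set (Thu, Sat): 8 × 2 = 16.
The 1 extra day is Sunday — none qualify.
Total: 16 + 0 = 16.

16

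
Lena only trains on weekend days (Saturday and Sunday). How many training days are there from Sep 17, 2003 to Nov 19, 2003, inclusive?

Sep 17, 2003 is a Wednesday.
The range spans 64 days (inclusive of both endpoints).
64 = 7 × 9 + 1, so there are 9 full weeks plus 1 extra day.
Each full week contributes 2 weekend days (Sat, Sun): 9 × 2 = 18.
The 1 extra day is Wed — none qualify.
Total: 18 + 0 = 18.

18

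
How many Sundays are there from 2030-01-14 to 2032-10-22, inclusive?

2030-01-14 is a Monday.
That's 1013 days from start to end, counting both.
1013 = 7 × 144 + 5, so there are 144 full weeks plus 5 extra days.
Each full week contributes one Sunday: 144 so far.
The 5 extra days are Monday, Tuesday, Wednesday, Thursday, Friday — none qualify.
Total: 144 + 0 = 144.

144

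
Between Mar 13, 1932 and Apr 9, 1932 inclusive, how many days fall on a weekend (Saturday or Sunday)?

Mar 13, 1932 is a Sunday.
That's 28 days from start to end, counting both.
28 = 7 × 4, so the span is exactly 4 full weeks.
Each full week contributes 2 weekend days (Sat, Sun): 4 × 2 = 8.

8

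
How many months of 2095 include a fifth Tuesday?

A month has five Tuesdays exactly when Tuesday falls within its first (length − 28) days.
Jan: 31 days, starts Sat → 5 of Sat, Sun, Mon
Feb: 28 days, starts Tue → 5 of (none)
Mar: 31 days, starts Tue → 5 of Tue, Wed, Thu ✓
Apr: 30 days, starts Fri → 5 of Fri, Sat
May: 31 days, starts Sun → 5 of Sun, Mon, Tue ✓
Jun: 30 days, starts Wed → 5 of Wed, Thu
Jul: 31 days, starts Fri → 5 of Fri, Sat, Sun
Aug: 31 days, starts Mon → 5 of Mon, Tue, Wed ✓
Sep: 30 days, starts Thu → 5 of Thu, Fri
Oct: 31 days, starts Sat → 5 of Sat, Sun, Mon
Nov: 30 days, starts Tue → 5 of Tue, Wed ✓
Dec: 31 days, starts Thu → 5 of Thu, Fri, Sat
Months with five Tuesdays: Mar, May, Aug, Nov.

4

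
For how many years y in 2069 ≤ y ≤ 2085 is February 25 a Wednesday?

Day of week of February 25 in each year:
2069: Mon, 2070: Tue, 2071: Wed ✓, 2072: Thu, 2073: Sat, 2074: Sun, 2075: Mon, 2076: Tue, 2077: Thu, 2078: Fri, 2079: Sat, 2080: Sun, 2081: Tue, 2082: Wed ✓, 2083: Thu, 2084: Fri, 2085: Sun
Wednesdays: 2071, 2082.

2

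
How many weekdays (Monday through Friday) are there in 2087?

261

1 January 2087 is a Wednesday.
The range spans 365 days (inclusive of both endpoints).
365 = 7 × 52 + 1, so there are 52 full weeks plus 1 extra day.
Each full week contributes 5 weekdays (Mon–Fri): 52 × 5 = 260.
The 1 extra day is Wed — 1 of them qualifies.
Total: 260 + 1 = 261.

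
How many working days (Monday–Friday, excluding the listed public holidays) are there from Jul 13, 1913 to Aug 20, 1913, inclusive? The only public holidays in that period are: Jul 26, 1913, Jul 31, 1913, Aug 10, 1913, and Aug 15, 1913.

Jul 13, 1913 is a Sunday.
From Jul 13, 1913 to Aug 20, 1913 is 39 days inclusive.
39 = 7 × 5 + 4, so there are 5 full weeks plus 4 extra days.
Each full week contributes 5 weekdays (Mon–Fri): 5 × 5 = 25.
The 4 extra days are Sunday, Monday, Tuesday, Wednesday — 3 of them qualify.
Total: 25 + 3 = 28.
Holidays: Jul 26, 1913 (Sat); Jul 31, 1913 (Thu); Aug 10, 1913 (Sun); Aug 15, 1913 (Fri).
2 of the 4 holidays fall on weekdays; the rest are weekends and were already excluded.
Business days: 28 − 2 = 26.

26 working days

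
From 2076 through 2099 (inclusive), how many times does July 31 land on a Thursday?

4

Day of week of July 31 in each year:
2076: Fri, 2077: Sat, 2078: Sun, 2079: Mon, 2080: Wed, 2081: Thu ✓, 2082: Fri, 2083: Sat, 2084: Mon, 2085: Tue, 2086: Wed, 2087: Thu ✓, 2088: Sat, 2089: Sun, 2090: Mon, 2091: Tue, 2092: Thu ✓, 2093: Fri, 2094: Sat, 2095: Sun, 2096: Tue, 2097: Wed, 2098: Thu ✓, 2099: Fri
Thursdays: 2081, 2087, 2092, 2098.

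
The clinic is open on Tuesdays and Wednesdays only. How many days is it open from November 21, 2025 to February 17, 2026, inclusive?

25

November 21, 2025 is a Friday.
That's 89 days from start to end, counting both.
89 = 7 × 12 + 5, so there are 12 full weeks plus 5 extra days.
Each full week contributes 2 days from the set (Tue, Wed): 12 × 2 = 24.
The 5 extra days are Fri, Sat, Sun, Mon, Tue — 1 of them qualifies.
Total: 24 + 1 = 25.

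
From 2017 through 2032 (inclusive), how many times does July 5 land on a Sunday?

2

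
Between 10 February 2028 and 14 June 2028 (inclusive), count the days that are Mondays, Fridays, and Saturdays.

10 February 2028 is a Thursday.
From 10 February 2028 to 14 June 2028 is 126 days inclusive.
126 = 7 × 18, so the span is exactly 18 full weeks.
Each full week contributes 3 days from the set (Mon, Fri, Sat): 18 × 3 = 54.

54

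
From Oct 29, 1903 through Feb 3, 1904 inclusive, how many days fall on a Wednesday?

Oct 29, 1903 is a Thursday.
From Oct 29, 1903 to Feb 3, 1904 is 98 days inclusive.
98 = 7 × 14, so the span is exactly 14 full weeks.
Each full week contributes one Wednesday: 14 so far.

14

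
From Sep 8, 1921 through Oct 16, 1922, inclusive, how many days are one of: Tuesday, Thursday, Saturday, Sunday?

Sep 8, 1921 is a Thursday.
The range spans 404 days (inclusive of both endpoints).
404 = 7 × 57 + 5, so there are 57 full weeks plus 5 extra days.
Each full week contributes 4 days from the set (Tue, Thu, Sat, Sun): 57 × 4 = 228.
The 5 extra days are Thursday, Friday, Saturday, Sunday, Monday — 3 of them qualify.
Total: 228 + 3 = 231.

231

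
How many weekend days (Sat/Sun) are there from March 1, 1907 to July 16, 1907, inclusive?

March 1, 1907 is a Friday.
The range spans 138 days (inclusive of both endpoints).
138 = 7 × 19 + 5, so there are 19 full weeks plus 5 extra days.
Each full week contributes 2 weekend days (Sat, Sun): 19 × 2 = 38.
The 5 extra days are Friday, Saturday, Sunday, Monday, Tuesday — 2 of them qualify.
Total: 38 + 2 = 40.

40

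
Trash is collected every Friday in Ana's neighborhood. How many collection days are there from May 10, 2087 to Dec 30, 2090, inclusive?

May 10, 2087 is a Saturday.
That's 1331 days from start to end, counting both.
1331 = 7 × 190 + 1, so there are 190 full weeks plus 1 extra day.
Each full week contributes one Friday: 190 so far.
The 1 extra day is Saturday — none qualify.
Total: 190 + 0 = 190.

190 Fridays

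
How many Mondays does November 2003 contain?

November 1, 2003 is a Saturday.
From November 1, 2003 to November 30, 2003 is 30 days inclusive.
30 = 7 × 4 + 2, so there are 4 full weeks plus 2 extra days.
Each full week contributes one Monday: 4 so far.
The 2 extra days are Sat, Sun — none qualify.
Total: 4 + 0 = 4.

4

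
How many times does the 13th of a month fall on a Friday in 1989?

The 13th falls on a Friday when the month's 13th has weekday Fri.
Jan 13 is Fri ✓; Feb 13 is Mon; Mar 13 is Mon; Apr 13 is Thu; May 13 is Sat; Jun 13 is Tue; Jul 13 is Thu; Aug 13 is Sun; Sep 13 is Wed; Oct 13 is Fri ✓; Nov 13 is Mon; Dec 13 is Wed.
Friday the 13ths: Jan, Oct.

2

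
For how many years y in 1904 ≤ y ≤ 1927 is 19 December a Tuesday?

Day of week of December 19 in each year:
1904: Mon, 1905: Tue ✓, 1906: Wed, 1907: Thu, 1908: Sat, 1909: Sun, 1910: Mon, 1911: Tue ✓, 1912: Thu, 1913: Fri, 1914: Sat, 1915: Sun, 1916: Tue ✓, 1917: Wed, 1918: Thu, 1919: Fri, 1920: Sun, 1921: Mon, 1922: Tue ✓, 1923: Wed, 1924: Fri, 1925: Sat, 1926: Sun, 1927: Mon
Tuesdays: 1905, 1911, 1916, 1922.

4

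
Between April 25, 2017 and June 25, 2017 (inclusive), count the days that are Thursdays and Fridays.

April 25, 2017 is a Tuesday.
That's 62 days from start to end, counting both.
62 = 7 × 8 + 6, so there are 8 full weeks plus 6 extra days.
Each full week contributes 2 days from the set (Thu, Fri): 8 × 2 = 16.
The 6 extra days are Tue, Wed, Thu, Fri, Sat, Sun — 2 of them qualify.
Total: 16 + 2 = 18.

18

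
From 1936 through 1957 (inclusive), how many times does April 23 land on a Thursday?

3

Day of week of April 23 in each year:
1936: Thu ✓, 1937: Fri, 1938: Sat, 1939: Sun, 1940: Tue, 1941: Wed, 1942: Thu ✓, 1943: Fri, 1944: Sun, 1945: Mon, 1946: Tue, 1947: Wed, 1948: Fri, 1949: Sat, 1950: Sun, 1951: Mon, 1952: Wed, 1953: Thu ✓, 1954: Fri, 1955: Sat, 1956: Mon, 1957: Tue
Thursdays: 1936, 1942, 1953.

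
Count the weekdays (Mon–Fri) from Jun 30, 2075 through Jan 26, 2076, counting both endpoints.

150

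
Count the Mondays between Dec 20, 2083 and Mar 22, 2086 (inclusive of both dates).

Dec 20, 2083 is a Monday.
That's 824 days from start to end, counting both.
824 = 7 × 117 + 5, so there are 117 full weeks plus 5 extra days.
Each full week contributes one Monday: 117 so far.
The 5 extra days are Mon, Tue, Wed, Thu, Fri — 1 of them qualifies.
Total: 117 + 1 = 118.

118 Mondays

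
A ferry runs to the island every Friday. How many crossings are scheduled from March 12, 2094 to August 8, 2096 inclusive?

March 12, 2094 is a Friday.
The range spans 881 days (inclusive of both endpoints).
881 = 7 × 125 + 6, so there are 125 full weeks plus 6 extra days.
Each full week contributes one Friday: 125 so far.
The 6 extra days are Fri, Sat, Sun, Mon, Tue, Wed — 1 of them qualifies.
Total: 125 + 1 = 126.

126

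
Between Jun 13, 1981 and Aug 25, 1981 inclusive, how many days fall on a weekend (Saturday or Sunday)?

22

Jun 13, 1981 is a Saturday.
The range spans 74 days (inclusive of both endpoints).
74 = 7 × 10 + 4, so there are 10 full weeks plus 4 extra days.
Each full week contributes 2 weekend days (Sat, Sun): 10 × 2 = 20.
The 4 extra days are Sat, Sun, Mon, Tue — 2 of them qualify.
Total: 20 + 2 = 22.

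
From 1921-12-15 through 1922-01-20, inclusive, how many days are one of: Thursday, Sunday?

1921-12-15 is a Thursday.
From 1921-12-15 to 1922-01-20 is 37 days inclusive.
37 = 7 × 5 + 2, so there are 5 full weeks plus 2 extra days.
Each full week contributes 2 days from the set (Thu, Sun): 5 × 2 = 10.
The 2 extra days are Thu, Fri — 1 of them qualifies.
Total: 10 + 1 = 11.

11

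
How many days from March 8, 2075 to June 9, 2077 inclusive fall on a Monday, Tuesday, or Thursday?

March 8, 2075 is a Friday.
The range spans 825 days (inclusive of both endpoints).
825 = 7 × 117 + 6, so there are 117 full weeks plus 6 extra days.
Each full week contributes 3 days from the set (Mon, Tue, Thu): 117 × 3 = 351.
The 6 extra days are Friday, Saturday, Sunday, Monday, Tuesday, Wednesday — 2 of them qualify.
Total: 351 + 2 = 353.

353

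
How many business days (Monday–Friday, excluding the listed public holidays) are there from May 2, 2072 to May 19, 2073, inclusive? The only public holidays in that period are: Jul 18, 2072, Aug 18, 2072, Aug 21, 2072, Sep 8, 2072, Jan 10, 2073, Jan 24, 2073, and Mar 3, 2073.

269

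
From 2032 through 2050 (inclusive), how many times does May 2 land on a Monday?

Day of week of May 2 in each year:
2032: Sun, 2033: Mon ✓, 2034: Tue, 2035: Wed, 2036: Fri, 2037: Sat, 2038: Sun, 2039: Mon ✓, 2040: Wed, 2041: Thu, 2042: Fri, 2043: Sat, 2044: Mon ✓, 2045: Tue, 2046: Wed, 2047: Thu, 2048: Sat, 2049: Sun, 2050: Mon ✓
Mondays: 2033, 2039, 2044, 2050.

4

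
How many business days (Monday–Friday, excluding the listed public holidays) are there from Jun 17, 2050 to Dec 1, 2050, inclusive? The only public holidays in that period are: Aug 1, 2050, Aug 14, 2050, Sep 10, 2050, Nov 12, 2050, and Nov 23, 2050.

118

Jun 17, 2050 is a Friday.
That's 168 days from start to end, counting both.
168 = 7 × 24, so the span is exactly 24 full weeks.
Each full week contributes 5 weekdays (Mon–Fri): 24 × 5 = 120.
Total: 120.
Holidays: Aug 1, 2050 (Mon); Aug 14, 2050 (Sun); Sep 10, 2050 (Sat); Nov 12, 2050 (Sat); Nov 23, 2050 (Wed).
2 of the 5 holidays fall on weekdays; the rest are weekends and were already excluded.
Business days: 120 − 2 = 118.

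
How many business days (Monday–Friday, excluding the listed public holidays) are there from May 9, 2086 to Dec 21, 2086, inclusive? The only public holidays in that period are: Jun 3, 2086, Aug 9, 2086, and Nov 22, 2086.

159

May 9, 2086 is a Thursday.
The range spans 227 days (inclusive of both endpoints).
227 = 7 × 32 + 3, so there are 32 full weeks plus 3 extra days.
Each full week contributes 5 weekdays (Mon–Fri): 32 × 5 = 160.
The 3 extra days are Thu, Fri, Sat — 2 of them qualify.
Total: 160 + 2 = 162.
Holidays: Jun 3, 2086 (Mon); Aug 9, 2086 (Fri); Nov 22, 2086 (Fri).
All 3 holidays fall on weekdays, so subtract 3.
Business days: 162 − 3 = 159.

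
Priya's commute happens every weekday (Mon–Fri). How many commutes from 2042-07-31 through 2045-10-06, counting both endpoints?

832 weekdays

2042-07-31 is a Thursday.
The range spans 1164 days (inclusive of both endpoints).
1164 = 7 × 166 + 2, so there are 166 full weeks plus 2 extra days.
Each full week contributes 5 weekdays (Mon–Fri): 166 × 5 = 830.
The 2 extra days are Thu, Fri — 2 of them qualify.
Total: 830 + 2 = 832.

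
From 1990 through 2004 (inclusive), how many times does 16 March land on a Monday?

Day of week of March 16 in each year:
1990: Fri, 1991: Sat, 1992: Mon ✓, 1993: Tue, 1994: Wed, 1995: Thu, 1996: Sat, 1997: Sun, 1998: Mon ✓, 1999: Tue, 2000: Thu, 2001: Fri, 2002: Sat, 2003: Sun, 2004: Tue
Mondays: 1992, 1998.

2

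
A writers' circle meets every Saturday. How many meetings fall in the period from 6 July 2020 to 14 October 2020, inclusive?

14 Saturdays

6 July 2020 is a Monday.
That's 101 days from start to end, counting both.
101 = 7 × 14 + 3, so there are 14 full weeks plus 3 extra days.
Each full week contributes one Saturday: 14 so far.
The 3 extra days are Monday, Tuesday, Wednesday — none qualify.
Total: 14 + 0 = 14.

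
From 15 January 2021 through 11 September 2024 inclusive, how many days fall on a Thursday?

15 January 2021 is a Friday.
That's 1336 days from start to end, counting both.
1336 = 7 × 190 + 6, so there are 190 full weeks plus 6 extra days.
Each full week contributes one Thursday: 190 so far.
The 6 extra days are Friday, Saturday, Sunday, Monday, Tuesday, Wednesday — none qualify.
Total: 190 + 0 = 190.

190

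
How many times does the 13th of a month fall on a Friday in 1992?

2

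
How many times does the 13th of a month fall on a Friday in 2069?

2

The 13th falls on a Friday when the month's 13th has weekday Fri.
Jan 13 is Sun; Feb 13 is Wed; Mar 13 is Wed; Apr 13 is Sat; May 13 is Mon; Jun 13 is Thu; Jul 13 is Sat; Aug 13 is Tue; Sep 13 is Fri ✓; Oct 13 is Sun; Nov 13 is Wed; Dec 13 is Fri ✓.
Friday the 13ths: Sep, Dec.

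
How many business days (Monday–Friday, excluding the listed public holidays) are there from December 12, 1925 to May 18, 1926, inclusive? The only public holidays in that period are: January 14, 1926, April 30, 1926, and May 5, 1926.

109

December 12, 1925 is a Saturday.
That's 158 days from start to end, counting both.
158 = 7 × 22 + 4, so there are 22 full weeks plus 4 extra days.
Each full week contributes 5 weekdays (Mon–Fri): 22 × 5 = 110.
The 4 extra days are Saturday, Sunday, Monday, Tuesday — 2 of them qualify.
Total: 110 + 2 = 112.
Holidays: January 14, 1926 (Thu); April 30, 1926 (Fri); May 5, 1926 (Wed).
All 3 holidays fall on weekdays, so subtract 3.
Business days: 112 − 3 = 109.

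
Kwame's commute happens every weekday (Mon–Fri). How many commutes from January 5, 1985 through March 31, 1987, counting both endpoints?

582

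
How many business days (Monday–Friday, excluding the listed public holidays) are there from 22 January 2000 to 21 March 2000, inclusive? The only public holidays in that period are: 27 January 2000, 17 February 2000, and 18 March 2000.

40 business days

22 January 2000 is a Saturday.
The range spans 60 days (inclusive of both endpoints).
60 = 7 × 8 + 4, so there are 8 full weeks plus 4 extra days.
Each full week contributes 5 weekdays (Mon–Fri): 8 × 5 = 40.
The 4 extra days are Saturday, Sunday, Monday, Tuesday — 2 of them qualify.
Total: 40 + 2 = 42.
Holidays: 27 January 2000 (Thu); 17 February 2000 (Thu); 18 March 2000 (Sat).
2 of the 3 holidays fall on weekdays; the rest are weekends and were already excluded.
Business days: 42 − 2 = 40.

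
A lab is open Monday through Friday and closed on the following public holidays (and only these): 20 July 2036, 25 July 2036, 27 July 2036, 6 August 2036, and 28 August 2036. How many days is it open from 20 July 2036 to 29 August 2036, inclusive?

20 July 2036 is a Sunday.
From 20 July 2036 to 29 August 2036 is 41 days inclusive.
41 = 7 × 5 + 6, so there are 5 full weeks plus 6 extra days.
Each full week contributes 5 weekdays (Mon–Fri): 5 × 5 = 25.
The 6 extra days are Sun, Mon, Tue, Wed, Thu, Fri — 5 of them qualify.
Total: 25 + 5 = 30.
Holidays: 20 July 2036 (Sun); 25 July 2036 (Fri); 27 July 2036 (Sun); 6 August 2036 (Wed); 28 August 2036 (Thu).
3 of the 5 holidays fall on weekdays; the rest are weekends and were already excluded.
Business days: 30 − 3 = 27.

27 business days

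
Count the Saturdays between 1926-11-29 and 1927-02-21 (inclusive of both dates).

1926-11-29 is a Monday.
That's 85 days from start to end, counting both.
85 = 7 × 12 + 1, so there are 12 full weeks plus 1 extra day.
Each full week contributes one Saturday: 12 so far.
The 1 extra day is Mon — none qualify.
Total: 12 + 0 = 12.

12 Saturdays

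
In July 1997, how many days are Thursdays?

5

Jul 1, 1997 is a Tuesday.
From Jul 1, 1997 to Jul 31, 1997 is 31 days inclusive.
31 = 7 × 4 + 3, so there are 4 full weeks plus 3 extra days.
Each full week contributes one Thursday: 4 so far.
The 3 extra days are Tue, Wed, Thu — 1 of them qualifies.
Total: 4 + 1 = 5.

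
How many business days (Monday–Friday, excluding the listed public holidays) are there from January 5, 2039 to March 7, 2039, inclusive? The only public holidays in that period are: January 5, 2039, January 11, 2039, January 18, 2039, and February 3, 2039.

January 5, 2039 is a Wednesday.
The range spans 62 days (inclusive of both endpoints).
62 = 7 × 8 + 6, so there are 8 full weeks plus 6 extra days.
Each full week contributes 5 weekdays (Mon–Fri): 8 × 5 = 40.
The 6 extra days are Wednesday, Thursday, Friday, Saturday, Sunday, Monday — 4 of them qualify.
Total: 40 + 4 = 44.
Holidays: January 5, 2039 (Wed); January 11, 2039 (Tue); January 18, 2039 (Tue); February 3, 2039 (Thu).
All 4 holidays fall on weekdays, so subtract 4.
Business days: 44 − 4 = 40.

40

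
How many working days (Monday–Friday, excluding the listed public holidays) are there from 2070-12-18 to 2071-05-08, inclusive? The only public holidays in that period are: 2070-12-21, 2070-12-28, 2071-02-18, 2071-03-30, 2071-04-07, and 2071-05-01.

98 working days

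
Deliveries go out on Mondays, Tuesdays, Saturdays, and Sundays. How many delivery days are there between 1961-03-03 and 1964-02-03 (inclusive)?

611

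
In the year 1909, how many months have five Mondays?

4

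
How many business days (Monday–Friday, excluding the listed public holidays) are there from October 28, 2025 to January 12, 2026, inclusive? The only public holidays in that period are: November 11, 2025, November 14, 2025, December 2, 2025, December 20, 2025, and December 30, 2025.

51 business days

October 28, 2025 is a Tuesday.
That's 77 days from start to end, counting both.
77 = 7 × 11, so the span is exactly 11 full weeks.
Each full week contributes 5 weekdays (Mon–Fri): 11 × 5 = 55.
Total: 55.
Holidays: November 11, 2025 (Tue); November 14, 2025 (Fri); December 2, 2025 (Tue); December 20, 2025 (Sat); December 30, 2025 (Tue).
4 of the 5 holidays fall on weekdays; the rest are weekends and were already excluded.
Business days: 55 − 4 = 51.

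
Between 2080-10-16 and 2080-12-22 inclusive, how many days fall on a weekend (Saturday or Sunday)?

20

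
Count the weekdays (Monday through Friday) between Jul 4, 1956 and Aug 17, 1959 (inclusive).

Jul 4, 1956 is a Wednesday.
That's 1140 days from start to end, counting both.
1140 = 7 × 162 + 6, so there are 162 full weeks plus 6 extra days.
Each full week contributes 5 weekdays (Mon–Fri): 162 × 5 = 810.
The 6 extra days are Wednesday, Thursday, Friday, Saturday, Sunday, Monday — 4 of them qualify.
Total: 810 + 4 = 814.

814 weekdays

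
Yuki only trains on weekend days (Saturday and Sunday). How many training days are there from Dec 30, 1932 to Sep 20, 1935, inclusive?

Dec 30, 1932 is a Friday.
That's 995 days from start to end, counting both.
995 = 7 × 142 + 1, so there are 142 full weeks plus 1 extra day.
Each full week contributes 2 weekend days (Sat, Sun): 142 × 2 = 284.
The 1 extra day is Friday — none qualify.
Total: 284 + 0 = 284.

284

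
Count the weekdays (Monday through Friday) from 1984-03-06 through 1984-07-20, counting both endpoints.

99

1984-03-06 is a Tuesday.
From 1984-03-06 to 1984-07-20 is 137 days inclusive.
137 = 7 × 19 + 4, so there are 19 full weeks plus 4 extra days.
Each full week contributes 5 weekdays (Mon–Fri): 19 × 5 = 95.
The 4 extra days are Tuesday, Wednesday, Thursday, Friday — 4 of them qualify.
Total: 95 + 4 = 99.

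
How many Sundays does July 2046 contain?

5

Jul 1, 2046 is a Sunday.
The range spans 31 days (inclusive of both endpoints).
31 = 7 × 4 + 3, so there are 4 full weeks plus 3 extra days.
Each full week contributes one Sunday: 4 so far.
The 3 extra days are Sun, Mon, Tue — 1 of them qualifies.
Total: 4 + 1 = 5.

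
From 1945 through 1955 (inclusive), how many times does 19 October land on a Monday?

Day of week of October 19 in each year:
1945: Fri, 1946: Sat, 1947: Sun, 1948: Tue, 1949: Wed, 1950: Thu, 1951: Fri, 1952: Sun, 1953: Mon ✓, 1954: Tue, 1955: Wed
Mondays: 1953.

1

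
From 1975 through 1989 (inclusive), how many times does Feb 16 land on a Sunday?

Day of week of February 16 in each year:
1975: Sun ✓, 1976: Mon, 1977: Wed, 1978: Thu, 1979: Fri, 1980: Sat, 1981: Mon, 1982: Tue, 1983: Wed, 1984: Thu, 1985: Sat, 1986: Sun ✓, 1987: Mon, 1988: Tue, 1989: Thu
Sundays: 1975, 1986.

2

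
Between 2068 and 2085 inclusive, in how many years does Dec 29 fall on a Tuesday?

3

Day of week of December 29 in each year:
2068: Sat, 2069: Sun, 2070: Mon, 2071: Tue ✓, 2072: Thu, 2073: Fri, 2074: Sat, 2075: Sun, 2076: Tue ✓, 2077: Wed, 2078: Thu, 2079: Fri, 2080: Sun, 2081: Mon, 2082: Tue ✓, 2083: Wed, 2084: Fri, 2085: Sat
Tuesdays: 2071, 2076, 2082.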